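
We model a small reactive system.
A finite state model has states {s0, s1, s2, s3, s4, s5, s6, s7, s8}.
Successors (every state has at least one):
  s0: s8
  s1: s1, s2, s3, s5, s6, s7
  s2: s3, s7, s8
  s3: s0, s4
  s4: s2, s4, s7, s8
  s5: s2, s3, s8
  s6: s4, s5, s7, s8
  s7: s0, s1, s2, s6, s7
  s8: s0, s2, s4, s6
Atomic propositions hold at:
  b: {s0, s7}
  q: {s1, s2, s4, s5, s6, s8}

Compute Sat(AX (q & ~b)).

Sat(~b) = {s1, s2, s3, s4, s5, s6, s8}
Sat(q & ~b) = {s1, s2, s4, s5, s6, s8}
Sat(AX (q & ~b)) = {s : every successor in {s1, s2, s4, s5, s6, s8}} = {s0}

{s0}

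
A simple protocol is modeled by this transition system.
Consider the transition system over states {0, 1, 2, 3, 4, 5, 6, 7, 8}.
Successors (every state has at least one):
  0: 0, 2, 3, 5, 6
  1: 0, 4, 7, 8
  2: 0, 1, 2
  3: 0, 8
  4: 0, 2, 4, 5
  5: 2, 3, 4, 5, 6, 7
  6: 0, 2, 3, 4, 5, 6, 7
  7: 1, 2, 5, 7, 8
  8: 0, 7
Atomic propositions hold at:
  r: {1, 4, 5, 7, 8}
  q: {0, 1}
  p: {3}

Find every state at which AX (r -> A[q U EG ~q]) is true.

{0, 1, 3, 4, 5, 6, 8}

Sat(~q) = {2, 3, 4, 5, 6, 7, 8}
EG ~q: greatest fixpoint, start Z0 = {2, 3, 4, 5, 6, 7, 8}, keep only states in Sat with some successor in Z. Already a fixed point.
Sat(EG ~q) = {2, 3, 4, 5, 6, 7, 8}
A[q U EG ~q]: least fixpoint, start Z0 = Sat(EG ~q) = {2, 3, 4, 5, 6, 7, 8}, add states in Sat(q) with every successor in Z. Already a fixed point.
Sat(A[q U EG ~q]) = {2, 3, 4, 5, 6, 7, 8}
Sat(r -> A[q U EG ~q]) = {0, 2, 3, 4, 5, 6, 7, 8}
Sat(AX (r -> A[q U EG ~q])) = {s : every successor in {0, 2, 3, 4, 5, 6, 7, 8}} = {0, 1, 3, 4, 5, 6, 8}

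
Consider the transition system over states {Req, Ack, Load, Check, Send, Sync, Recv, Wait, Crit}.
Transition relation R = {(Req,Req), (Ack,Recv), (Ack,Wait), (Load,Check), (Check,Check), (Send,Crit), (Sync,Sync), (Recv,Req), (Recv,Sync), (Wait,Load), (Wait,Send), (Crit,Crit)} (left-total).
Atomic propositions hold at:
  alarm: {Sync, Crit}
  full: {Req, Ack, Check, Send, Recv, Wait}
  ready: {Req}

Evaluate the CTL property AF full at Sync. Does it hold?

AF full: least fixpoint, start Z0 = {Req, Ack, Check, Send, Recv, Wait}, add states with every successor in Z. Z1 = {Req, Ack, Load, Check, Send, Recv, Wait}; fixed.
Sat(AF full) = {Req, Ack, Load, Check, Send, Recv, Wait}
Sync ∉ Sat(AF full) = {Req, Ack, Load, Check, Send, Recv, Wait}, so the formula does not hold at Sync.

No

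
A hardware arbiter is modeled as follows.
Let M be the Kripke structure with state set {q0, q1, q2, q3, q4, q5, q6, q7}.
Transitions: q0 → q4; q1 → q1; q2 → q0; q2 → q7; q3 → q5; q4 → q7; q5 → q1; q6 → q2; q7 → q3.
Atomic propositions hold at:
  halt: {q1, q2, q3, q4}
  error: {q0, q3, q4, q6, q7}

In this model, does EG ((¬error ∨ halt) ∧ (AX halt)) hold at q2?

Sat(¬error) = {q1, q2, q5}
Sat(¬error ∨ halt) = {q1, q2, q3, q4, q5}
Sat(AX halt) = {s : every successor in {q1, q2, q3, q4}} = {q0, q1, q5, q6, q7}
Sat((¬error ∨ halt) ∧ (AX halt)) = {q1, q5}
EG ((¬error ∨ halt) ∧ (AX halt)): greatest fixpoint, start Z0 = {q1, q5}, keep only states in Sat with some successor in Z. Already a fixed point.
Sat(EG ((¬error ∨ halt) ∧ (AX halt))) = {q1, q5}
q2 ∉ Sat(EG ((¬error ∨ halt) ∧ (AX halt))) = {q1, q5}, so the formula does not hold at q2.

No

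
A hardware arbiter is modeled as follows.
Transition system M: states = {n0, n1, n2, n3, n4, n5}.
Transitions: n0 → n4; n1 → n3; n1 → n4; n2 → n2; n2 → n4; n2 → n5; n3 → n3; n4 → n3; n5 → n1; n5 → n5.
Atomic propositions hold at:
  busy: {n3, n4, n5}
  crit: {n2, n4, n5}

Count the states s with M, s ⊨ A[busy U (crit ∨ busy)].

4

Sat(crit ∨ busy) = {n2, n3, n4, n5}
A[busy U (crit ∨ busy)]: least fixpoint, start Z0 = Sat((crit ∨ busy)) = {n2, n3, n4, n5}, add states in Sat(busy) with every successor in Z. Already a fixed point.
Sat(A[busy U (crit ∨ busy)]) = {n2, n3, n4, n5}
|Sat(A[busy U (crit ∨ busy)])| = |{n2, n3, n4, n5}| = 4.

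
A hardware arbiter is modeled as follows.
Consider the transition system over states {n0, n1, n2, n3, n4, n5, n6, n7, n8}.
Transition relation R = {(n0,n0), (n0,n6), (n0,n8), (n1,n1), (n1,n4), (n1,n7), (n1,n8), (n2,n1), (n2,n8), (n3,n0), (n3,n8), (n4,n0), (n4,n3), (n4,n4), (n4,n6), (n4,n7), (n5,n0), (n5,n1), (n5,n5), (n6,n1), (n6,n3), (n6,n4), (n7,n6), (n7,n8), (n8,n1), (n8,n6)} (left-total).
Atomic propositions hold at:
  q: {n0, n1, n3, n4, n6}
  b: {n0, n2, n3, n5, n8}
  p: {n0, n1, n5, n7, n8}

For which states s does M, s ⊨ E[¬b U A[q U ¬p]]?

Sat(¬b) = {n1, n4, n6, n7}
Sat(¬p) = {n2, n3, n4, n6}
A[q U ¬p]: least fixpoint, start Z0 = Sat(¬p) = {n2, n3, n4, n6}, add states in Sat(q) with every successor in Z. Already a fixed point.
Sat(A[q U ¬p]) = {n2, n3, n4, n6}
E[¬b U A[q U ¬p]]: least fixpoint, start Z0 = Sat(A[q U ¬p]) = {n2, n3, n4, n6}, add states in Sat(¬b) with some successor in Z. Z1 = {n1, n2, n3, n4, n6, n7}; fixed.
Sat(E[¬b U A[q U ¬p]]) = {n1, n2, n3, n4, n6, n7}

{n1, n2, n3, n4, n6, n7}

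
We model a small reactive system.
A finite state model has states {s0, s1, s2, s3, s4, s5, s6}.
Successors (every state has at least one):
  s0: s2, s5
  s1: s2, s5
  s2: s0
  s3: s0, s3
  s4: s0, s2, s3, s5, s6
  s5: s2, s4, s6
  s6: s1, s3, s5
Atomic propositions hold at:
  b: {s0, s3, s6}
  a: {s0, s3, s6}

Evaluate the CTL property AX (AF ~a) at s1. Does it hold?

Yes

Sat(~a) = {s1, s2, s4, s5}
AF ~a: least fixpoint, start Z0 = {s1, s2, s4, s5}, add states with every successor in Z. Z1 = {s0, s1, s2, s4, s5}; fixed.
Sat(AF ~a) = {s0, s1, s2, s4, s5}
Sat(AX (AF ~a)) = {s : every successor in {s0, s1, s2, s4, s5}} = {s0, s1, s2}
s1 ∈ Sat(AX (AF ~a)) = {s0, s1, s2}, so the formula holds at s1.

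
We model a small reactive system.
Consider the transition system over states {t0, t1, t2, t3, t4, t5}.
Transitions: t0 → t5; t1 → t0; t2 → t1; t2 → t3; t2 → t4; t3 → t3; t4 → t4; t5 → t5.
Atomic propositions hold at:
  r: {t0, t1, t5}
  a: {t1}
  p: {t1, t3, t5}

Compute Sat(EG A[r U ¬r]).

Sat(¬r) = {t2, t3, t4}
A[r U ¬r]: least fixpoint, start Z0 = Sat(¬r) = {t2, t3, t4}, add states in Sat(r) with every successor in Z. Already a fixed point.
Sat(A[r U ¬r]) = {t2, t3, t4}
EG A[r U ¬r]: greatest fixpoint, start Z0 = {t2, t3, t4}, keep only states in Sat with some successor in Z. Already a fixed point.
Sat(EG A[r U ¬r]) = {t2, t3, t4}

{t2, t3, t4}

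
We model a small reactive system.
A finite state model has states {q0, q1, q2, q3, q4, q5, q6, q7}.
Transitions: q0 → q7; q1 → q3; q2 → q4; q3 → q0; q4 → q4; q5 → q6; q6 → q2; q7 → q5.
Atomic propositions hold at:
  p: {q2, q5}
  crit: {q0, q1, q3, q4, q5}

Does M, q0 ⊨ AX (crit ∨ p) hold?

No

Sat(crit ∨ p) = {q0, q1, q2, q3, q4, q5}
Sat(AX (crit ∨ p)) = {s : every successor in {q0, q1, q2, q3, q4, q5}} = {q1, q2, q3, q4, q6, q7}
q0 ∉ Sat(AX (crit ∨ p)) = {q1, q2, q3, q4, q6, q7}, so the formula does not hold at q0.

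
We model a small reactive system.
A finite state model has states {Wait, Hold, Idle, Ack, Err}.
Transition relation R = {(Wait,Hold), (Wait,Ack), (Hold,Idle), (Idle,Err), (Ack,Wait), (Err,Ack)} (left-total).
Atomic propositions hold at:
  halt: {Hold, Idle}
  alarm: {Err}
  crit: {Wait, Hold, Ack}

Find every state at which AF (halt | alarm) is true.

Sat(halt | alarm) = {Hold, Idle, Err}
AF (halt | alarm): least fixpoint, start Z0 = {Hold, Idle, Err}, add states with every successor in Z. Already a fixed point.
Sat(AF (halt | alarm)) = {Hold, Idle, Err}

{Hold, Idle, Err}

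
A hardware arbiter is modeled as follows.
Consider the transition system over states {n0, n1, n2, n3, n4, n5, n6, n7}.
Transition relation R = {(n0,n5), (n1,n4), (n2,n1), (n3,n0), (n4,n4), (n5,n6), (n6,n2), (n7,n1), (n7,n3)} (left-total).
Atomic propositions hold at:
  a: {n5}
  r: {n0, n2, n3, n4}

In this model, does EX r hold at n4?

Sat(EX r) = {s : some successor in {n0, n2, n3, n4}} = {n1, n3, n4, n6, n7}
n4 ∈ Sat(EX r) = {n1, n3, n4, n6, n7}, so the formula holds at n4.

Yes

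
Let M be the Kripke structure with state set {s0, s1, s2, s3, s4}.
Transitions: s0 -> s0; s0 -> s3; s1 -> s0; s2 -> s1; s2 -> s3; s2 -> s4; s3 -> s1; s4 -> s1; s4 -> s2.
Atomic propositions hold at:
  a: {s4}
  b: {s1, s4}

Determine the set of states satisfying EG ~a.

{s0, s1, s2, s3}

Sat(~a) = {s0, s1, s2, s3}
EG ~a: greatest fixpoint, start Z0 = {s0, s1, s2, s3}, keep only states in Sat with some successor in Z. Already a fixed point.
Sat(EG ~a) = {s0, s1, s2, s3}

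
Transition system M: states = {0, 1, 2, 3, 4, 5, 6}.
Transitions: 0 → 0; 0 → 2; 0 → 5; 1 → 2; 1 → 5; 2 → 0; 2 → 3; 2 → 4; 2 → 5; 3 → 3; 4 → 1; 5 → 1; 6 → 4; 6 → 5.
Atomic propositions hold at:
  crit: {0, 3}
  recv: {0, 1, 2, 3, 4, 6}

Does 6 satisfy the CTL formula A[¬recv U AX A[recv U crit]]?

Sat(¬recv) = {5}
A[recv U crit]: least fixpoint, start Z0 = Sat(crit) = {0, 3}, add states in Sat(recv) with every successor in Z. Already a fixed point.
Sat(A[recv U crit]) = {0, 3}
Sat(AX A[recv U crit]) = {s : every successor in {0, 3}} = {3}
A[¬recv U AX A[recv U crit]]: least fixpoint, start Z0 = Sat(AX A[recv U crit]) = {3}, add states in Sat(¬recv) with every successor in Z. Already a fixed point.
Sat(A[¬recv U AX A[recv U crit]]) = {3}
6 ∉ Sat(A[¬recv U AX A[recv U crit]]) = {3}, so the formula does not hold at 6.

No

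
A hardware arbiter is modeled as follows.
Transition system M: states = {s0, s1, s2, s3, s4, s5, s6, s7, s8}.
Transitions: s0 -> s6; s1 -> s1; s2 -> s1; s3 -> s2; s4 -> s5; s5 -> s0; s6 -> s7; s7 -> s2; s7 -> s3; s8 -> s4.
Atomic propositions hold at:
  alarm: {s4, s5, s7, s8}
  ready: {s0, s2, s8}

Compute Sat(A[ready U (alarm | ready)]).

Sat(alarm | ready) = {s0, s2, s4, s5, s7, s8}
A[ready U (alarm | ready)]: least fixpoint, start Z0 = Sat((alarm | ready)) = {s0, s2, s4, s5, s7, s8}, add states in Sat(ready) with every successor in Z. Already a fixed point.
Sat(A[ready U (alarm | ready)]) = {s0, s2, s4, s5, s7, s8}

{s0, s2, s4, s5, s7, s8}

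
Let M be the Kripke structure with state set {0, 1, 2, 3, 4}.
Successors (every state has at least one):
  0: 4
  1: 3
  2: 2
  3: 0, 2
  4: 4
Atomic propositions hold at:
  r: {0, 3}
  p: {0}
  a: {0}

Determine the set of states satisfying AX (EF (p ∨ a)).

Sat(p ∨ a) = {0}
EF (p ∨ a): least fixpoint, start Z0 = {0}, add states with some successor in Z. Z1 = {0, 3}; Z2 = {0, 1, 3}; fixed.
Sat(EF (p ∨ a)) = {0, 1, 3}
Sat(AX (EF (p ∨ a))) = {s : every successor in {0, 1, 3}} = {1}

{1}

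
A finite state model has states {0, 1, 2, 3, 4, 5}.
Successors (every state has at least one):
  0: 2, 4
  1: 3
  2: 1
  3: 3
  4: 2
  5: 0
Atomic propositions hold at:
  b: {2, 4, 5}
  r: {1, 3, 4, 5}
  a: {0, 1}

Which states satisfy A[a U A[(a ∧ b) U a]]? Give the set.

Sat(a ∧ b) = ∅
A[(a ∧ b) U a]: least fixpoint, start Z0 = Sat(a) = {0, 1}, add states in Sat(a ∧ b) with every successor in Z. Already a fixed point.
Sat(A[(a ∧ b) U a]) = {0, 1}
A[a U A[(a ∧ b) U a]]: least fixpoint, start Z0 = Sat(A[(a ∧ b) U a]) = {0, 1}, add states in Sat(a) with every successor in Z. Already a fixed point.
Sat(A[a U A[(a ∧ b) U a]]) = {0, 1}

{0, 1}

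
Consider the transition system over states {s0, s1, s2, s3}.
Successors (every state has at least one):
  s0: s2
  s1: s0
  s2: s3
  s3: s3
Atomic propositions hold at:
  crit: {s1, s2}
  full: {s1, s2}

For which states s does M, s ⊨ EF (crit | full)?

Sat(crit | full) = {s1, s2}
EF (crit | full): least fixpoint, start Z0 = {s1, s2}, add states with some successor in Z. Z1 = {s0, s1, s2}; fixed.
Sat(EF (crit | full)) = {s0, s1, s2}

{s0, s1, s2}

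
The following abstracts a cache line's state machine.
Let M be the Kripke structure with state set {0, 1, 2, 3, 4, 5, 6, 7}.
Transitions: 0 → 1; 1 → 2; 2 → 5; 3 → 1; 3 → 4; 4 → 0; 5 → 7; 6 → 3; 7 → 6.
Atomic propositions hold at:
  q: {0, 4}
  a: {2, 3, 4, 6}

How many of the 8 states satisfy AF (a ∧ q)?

1

Sat(a ∧ q) = {4}
AF (a ∧ q): least fixpoint, start Z0 = {4}, add states with every successor in Z. Already a fixed point.
Sat(AF (a ∧ q)) = {4}
|Sat(AF (a ∧ q))| = |{4}| = 1.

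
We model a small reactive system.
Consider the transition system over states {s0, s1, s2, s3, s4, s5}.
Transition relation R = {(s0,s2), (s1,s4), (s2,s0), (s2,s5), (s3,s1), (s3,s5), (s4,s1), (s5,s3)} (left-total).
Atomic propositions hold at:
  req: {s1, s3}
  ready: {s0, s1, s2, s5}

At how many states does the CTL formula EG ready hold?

EG ready: greatest fixpoint, start Z0 = {s0, s1, s2, s5}, keep only states in Sat with some successor in Z. Z1 = {s0, s2}; fixed.
Sat(EG ready) = {s0, s2}
|Sat(EG ready)| = |{s0, s2}| = 2.

2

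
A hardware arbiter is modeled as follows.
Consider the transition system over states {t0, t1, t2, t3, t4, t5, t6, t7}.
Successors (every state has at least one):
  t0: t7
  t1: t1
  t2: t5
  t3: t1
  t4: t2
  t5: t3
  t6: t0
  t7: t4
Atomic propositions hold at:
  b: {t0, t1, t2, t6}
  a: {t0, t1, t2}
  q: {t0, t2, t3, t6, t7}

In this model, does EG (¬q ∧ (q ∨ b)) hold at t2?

Sat(¬q) = {t1, t4, t5}
Sat(q ∨ b) = {t0, t1, t2, t3, t6, t7}
Sat(¬q ∧ (q ∨ b)) = {t1}
EG (¬q ∧ (q ∨ b)): greatest fixpoint, start Z0 = {t1}, keep only states in Sat with some successor in Z. Already a fixed point.
Sat(EG (¬q ∧ (q ∨ b))) = {t1}
t2 ∉ Sat(EG (¬q ∧ (q ∨ b))) = {t1}, so the formula does not hold at t2.

No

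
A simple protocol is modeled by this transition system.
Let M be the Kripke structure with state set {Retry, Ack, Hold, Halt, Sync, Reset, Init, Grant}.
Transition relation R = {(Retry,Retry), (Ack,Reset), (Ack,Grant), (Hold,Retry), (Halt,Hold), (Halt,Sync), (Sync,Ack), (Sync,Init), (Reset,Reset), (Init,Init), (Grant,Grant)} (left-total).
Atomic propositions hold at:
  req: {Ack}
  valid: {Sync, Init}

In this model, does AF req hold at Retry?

No

AF req: least fixpoint, start Z0 = {Ack}, add states with every successor in Z. Already a fixed point.
Sat(AF req) = {Ack}
Retry ∉ Sat(AF req) = {Ack}, so the formula does not hold at Retry.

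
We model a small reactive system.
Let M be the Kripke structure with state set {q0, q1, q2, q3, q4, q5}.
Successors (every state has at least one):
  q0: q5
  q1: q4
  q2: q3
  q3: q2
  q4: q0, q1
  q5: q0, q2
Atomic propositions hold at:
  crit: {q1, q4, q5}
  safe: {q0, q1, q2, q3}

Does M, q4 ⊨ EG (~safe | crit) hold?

Sat(~safe) = {q4, q5}
Sat(~safe | crit) = {q1, q4, q5}
EG (~safe | crit): greatest fixpoint, start Z0 = {q1, q4, q5}, keep only states in Sat with some successor in Z. Z1 = {q1, q4}; fixed.
Sat(EG (~safe | crit)) = {q1, q4}
q4 ∈ Sat(EG (~safe | crit)) = {q1, q4}, so the formula holds at q4.

Yes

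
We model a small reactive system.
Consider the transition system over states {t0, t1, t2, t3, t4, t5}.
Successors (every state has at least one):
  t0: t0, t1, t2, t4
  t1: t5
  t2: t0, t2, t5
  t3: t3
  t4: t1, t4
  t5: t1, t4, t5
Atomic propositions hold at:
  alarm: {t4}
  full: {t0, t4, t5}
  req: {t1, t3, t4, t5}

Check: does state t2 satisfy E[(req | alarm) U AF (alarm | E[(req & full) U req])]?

Sat(req | alarm) = {t1, t3, t4, t5}
Sat(req & full) = {t4, t5}
E[(req & full) U req]: least fixpoint, start Z0 = Sat(req) = {t1, t3, t4, t5}, add states in Sat(req & full) with some successor in Z. Already a fixed point.
Sat(E[(req & full) U req]) = {t1, t3, t4, t5}
Sat(alarm | E[(req & full) U req]) = {t1, t3, t4, t5}
AF (alarm | E[(req & full) U req]): least fixpoint, start Z0 = {t1, t3, t4, t5}, add states with every successor in Z. Already a fixed point.
Sat(AF (alarm | E[(req & full) U req])) = {t1, t3, t4, t5}
E[(req | alarm) U AF (alarm | E[(req & full) U req])]: least fixpoint, start Z0 = Sat(AF (alarm | E[(req & full) U req])) = {t1, t3, t4, t5}, add states in Sat(req | alarm) with some successor in Z. Already a fixed point.
Sat(E[(req | alarm) U AF (alarm | E[(req & full) U req])]) = {t1, t3, t4, t5}
t2 ∉ Sat(E[(req | alarm) U AF (alarm | E[(req & full) U req])]) = {t1, t3, t4, t5}, so the formula does not hold at t2.

No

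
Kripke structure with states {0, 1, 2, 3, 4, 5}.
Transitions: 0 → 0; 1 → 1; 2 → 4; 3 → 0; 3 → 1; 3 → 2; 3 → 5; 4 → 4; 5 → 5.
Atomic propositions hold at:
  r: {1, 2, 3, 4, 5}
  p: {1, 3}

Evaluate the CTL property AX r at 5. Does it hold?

Yes

Sat(AX r) = {s : every successor in {1, 2, 3, 4, 5}} = {1, 2, 4, 5}
5 ∈ Sat(AX r) = {1, 2, 4, 5}, so the formula holds at 5.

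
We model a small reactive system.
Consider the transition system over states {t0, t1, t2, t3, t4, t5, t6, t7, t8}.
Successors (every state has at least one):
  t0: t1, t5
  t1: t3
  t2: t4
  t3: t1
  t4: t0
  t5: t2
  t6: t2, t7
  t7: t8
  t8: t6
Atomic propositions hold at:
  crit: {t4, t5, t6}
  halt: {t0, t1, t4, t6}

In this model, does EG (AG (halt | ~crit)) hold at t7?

Sat(~crit) = {t0, t1, t2, t3, t7, t8}
Sat(halt | ~crit) = {t0, t1, t2, t3, t4, t6, t7, t8}
AG (halt | ~crit): greatest fixpoint, start Z0 = {t0, t1, t2, t3, t4, t6, t7, t8}, keep only states in Sat with every successor in Z. Z1 = {t1, t2, t3, t4, t6, t7, t8}; Z2 = {t1, t2, t3, t6, t7, t8}; Z3 = {t1, t3, t6, t7, t8}; Z4 = {t1, t3, t7, t8}; Z5 = {t1, t3, t7}; Z6 = {t1, t3}; fixed.
Sat(AG (halt | ~crit)) = {t1, t3}
EG (AG (halt | ~crit)): greatest fixpoint, start Z0 = {t1, t3}, keep only states in Sat with some successor in Z. Already a fixed point.
Sat(EG (AG (halt | ~crit))) = {t1, t3}
t7 ∉ Sat(EG (AG (halt | ~crit))) = {t1, t3}, so the formula does not hold at t7.

No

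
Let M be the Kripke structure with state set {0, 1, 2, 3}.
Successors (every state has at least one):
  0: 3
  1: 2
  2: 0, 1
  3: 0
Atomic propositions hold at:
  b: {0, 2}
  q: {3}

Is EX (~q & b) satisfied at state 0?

No

Sat(~q) = {0, 1, 2}
Sat(~q & b) = {0, 2}
Sat(EX (~q & b)) = {s : some successor in {0, 2}} = {1, 2, 3}
0 ∉ Sat(EX (~q & b)) = {1, 2, 3}, so the formula does not hold at 0.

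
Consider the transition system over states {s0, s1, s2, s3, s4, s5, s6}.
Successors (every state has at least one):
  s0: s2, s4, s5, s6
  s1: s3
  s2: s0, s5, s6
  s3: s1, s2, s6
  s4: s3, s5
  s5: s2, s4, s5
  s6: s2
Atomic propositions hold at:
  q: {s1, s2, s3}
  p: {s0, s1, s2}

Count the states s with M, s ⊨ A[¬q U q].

Sat(¬q) = {s0, s4, s5, s6}
A[¬q U q]: least fixpoint, start Z0 = Sat(q) = {s1, s2, s3}, add states in Sat(¬q) with every successor in Z. Z1 = {s1, s2, s3, s6}; fixed.
Sat(A[¬q U q]) = {s1, s2, s3, s6}
|Sat(A[¬q U q])| = |{s1, s2, s3, s6}| = 4.

4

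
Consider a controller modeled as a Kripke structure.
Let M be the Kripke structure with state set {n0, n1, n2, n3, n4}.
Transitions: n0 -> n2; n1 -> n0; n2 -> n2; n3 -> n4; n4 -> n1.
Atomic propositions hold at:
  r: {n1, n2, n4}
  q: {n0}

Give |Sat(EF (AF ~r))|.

4

Sat(~r) = {n0, n3}
AF ~r: least fixpoint, start Z0 = {n0, n3}, add states with every successor in Z. Z1 = {n0, n1, n3}; Z2 = {n0, n1, n3, n4}; fixed.
Sat(AF ~r) = {n0, n1, n3, n4}
EF (AF ~r): least fixpoint, start Z0 = {n0, n1, n3, n4}, add states with some successor in Z. Already a fixed point.
Sat(EF (AF ~r)) = {n0, n1, n3, n4}
|Sat(EF (AF ~r))| = |{n0, n1, n3, n4}| = 4.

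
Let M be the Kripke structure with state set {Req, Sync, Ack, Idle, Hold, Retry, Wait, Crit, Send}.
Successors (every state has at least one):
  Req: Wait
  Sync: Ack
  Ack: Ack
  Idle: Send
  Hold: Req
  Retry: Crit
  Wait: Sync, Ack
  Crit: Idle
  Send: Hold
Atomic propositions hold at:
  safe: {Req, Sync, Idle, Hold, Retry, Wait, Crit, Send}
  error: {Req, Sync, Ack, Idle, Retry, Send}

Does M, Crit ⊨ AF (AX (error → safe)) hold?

Yes

Sat(error → safe) = {Req, Sync, Idle, Hold, Retry, Wait, Crit, Send}
Sat(AX (error → safe)) = {s : every successor in {Req, Sync, Idle, Hold, Retry, Wait, Crit, Send}} = {Req, Idle, Hold, Retry, Crit, Send}
AF (AX (error → safe)): least fixpoint, start Z0 = {Req, Idle, Hold, Retry, Crit, Send}, add states with every successor in Z. Already a fixed point.
Sat(AF (AX (error → safe))) = {Req, Idle, Hold, Retry, Crit, Send}
Crit ∈ Sat(AF (AX (error → safe))) = {Req, Idle, Hold, Retry, Crit, Send}, so the formula holds at Crit.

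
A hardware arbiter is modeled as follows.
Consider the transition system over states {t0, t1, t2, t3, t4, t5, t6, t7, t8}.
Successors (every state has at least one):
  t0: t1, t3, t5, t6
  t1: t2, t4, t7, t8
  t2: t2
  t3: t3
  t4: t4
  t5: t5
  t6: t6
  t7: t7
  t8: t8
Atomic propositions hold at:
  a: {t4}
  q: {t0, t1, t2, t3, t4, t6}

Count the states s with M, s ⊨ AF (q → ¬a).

Sat(¬a) = {t0, t1, t2, t3, t5, t6, t7, t8}
Sat(q → ¬a) = {t0, t1, t2, t3, t5, t6, t7, t8}
AF (q → ¬a): least fixpoint, start Z0 = {t0, t1, t2, t3, t5, t6, t7, t8}, add states with every successor in Z. Already a fixed point.
Sat(AF (q → ¬a)) = {t0, t1, t2, t3, t5, t6, t7, t8}
|Sat(AF (q → ¬a))| = |{t0, t1, t2, t3, t5, t6, t7, t8}| = 8.

8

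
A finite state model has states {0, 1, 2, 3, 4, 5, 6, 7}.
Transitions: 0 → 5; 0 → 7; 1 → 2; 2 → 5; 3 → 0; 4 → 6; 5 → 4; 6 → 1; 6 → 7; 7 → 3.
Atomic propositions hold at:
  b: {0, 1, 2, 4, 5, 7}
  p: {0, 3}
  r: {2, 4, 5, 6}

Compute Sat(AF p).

AF p: least fixpoint, start Z0 = {0, 3}, add states with every successor in Z. Z1 = {0, 3, 7}; fixed.
Sat(AF p) = {0, 3, 7}

{0, 3, 7}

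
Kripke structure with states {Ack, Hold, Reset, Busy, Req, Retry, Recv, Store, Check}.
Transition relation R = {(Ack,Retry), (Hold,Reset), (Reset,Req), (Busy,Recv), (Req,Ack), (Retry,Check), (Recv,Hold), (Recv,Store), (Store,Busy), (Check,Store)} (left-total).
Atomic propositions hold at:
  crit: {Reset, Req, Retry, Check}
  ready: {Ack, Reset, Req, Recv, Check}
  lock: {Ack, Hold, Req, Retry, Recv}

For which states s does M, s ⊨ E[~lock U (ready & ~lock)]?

Sat(~lock) = {Reset, Busy, Store, Check}
Sat(ready & ~lock) = {Reset, Check}
E[~lock U (ready & ~lock)]: least fixpoint, start Z0 = Sat((ready & ~lock)) = {Reset, Check}, add states in Sat(~lock) with some successor in Z. Already a fixed point.
Sat(E[~lock U (ready & ~lock)]) = {Reset, Check}

{Reset, Check}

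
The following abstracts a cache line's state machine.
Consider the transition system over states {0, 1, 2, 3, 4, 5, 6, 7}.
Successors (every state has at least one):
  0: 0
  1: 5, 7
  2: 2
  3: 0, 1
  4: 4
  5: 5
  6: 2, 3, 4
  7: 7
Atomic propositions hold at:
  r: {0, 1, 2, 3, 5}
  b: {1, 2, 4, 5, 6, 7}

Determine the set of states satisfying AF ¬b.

Sat(¬b) = {0, 3}
AF ¬b: least fixpoint, start Z0 = {0, 3}, add states with every successor in Z. Already a fixed point.
Sat(AF ¬b) = {0, 3}

{0, 3}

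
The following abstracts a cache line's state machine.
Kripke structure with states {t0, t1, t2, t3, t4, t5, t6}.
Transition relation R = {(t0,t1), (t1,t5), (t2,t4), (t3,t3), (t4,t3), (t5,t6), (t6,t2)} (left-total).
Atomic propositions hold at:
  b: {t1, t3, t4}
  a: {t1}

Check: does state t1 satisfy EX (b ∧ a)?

No

Sat(b ∧ a) = {t1}
Sat(EX (b ∧ a)) = {s : some successor in {t1}} = {t0}
t1 ∉ Sat(EX (b ∧ a)) = {t0}, so the formula does not hold at t1.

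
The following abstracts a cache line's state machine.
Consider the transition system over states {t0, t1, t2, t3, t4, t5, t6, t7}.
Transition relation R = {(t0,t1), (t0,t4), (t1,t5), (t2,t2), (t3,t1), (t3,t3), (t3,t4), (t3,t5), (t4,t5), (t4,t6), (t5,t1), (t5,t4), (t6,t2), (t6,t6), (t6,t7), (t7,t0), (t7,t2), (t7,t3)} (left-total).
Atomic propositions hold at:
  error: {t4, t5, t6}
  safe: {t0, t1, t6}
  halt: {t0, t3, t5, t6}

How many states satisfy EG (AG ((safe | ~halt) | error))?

1

Sat(~halt) = {t1, t2, t4, t7}
Sat(safe | ~halt) = {t0, t1, t2, t4, t6, t7}
Sat((safe | ~halt) | error) = {t0, t1, t2, t4, t5, t6, t7}
AG ((safe | ~halt) | error): greatest fixpoint, start Z0 = {t0, t1, t2, t4, t5, t6, t7}, keep only states in Sat with every successor in Z. Z1 = {t0, t1, t2, t4, t5, t6}; Z2 = {t0, t1, t2, t4, t5}; Z3 = {t0, t1, t2, t5}; Z4 = {t1, t2}; Z5 = {t2}; fixed.
Sat(AG ((safe | ~halt) | error)) = {t2}
EG (AG ((safe | ~halt) | error)): greatest fixpoint, start Z0 = {t2}, keep only states in Sat with some successor in Z. Already a fixed point.
Sat(EG (AG ((safe | ~halt) | error))) = {t2}
|Sat(EG (AG ((safe | ~halt) | error)))| = |{t2}| = 1.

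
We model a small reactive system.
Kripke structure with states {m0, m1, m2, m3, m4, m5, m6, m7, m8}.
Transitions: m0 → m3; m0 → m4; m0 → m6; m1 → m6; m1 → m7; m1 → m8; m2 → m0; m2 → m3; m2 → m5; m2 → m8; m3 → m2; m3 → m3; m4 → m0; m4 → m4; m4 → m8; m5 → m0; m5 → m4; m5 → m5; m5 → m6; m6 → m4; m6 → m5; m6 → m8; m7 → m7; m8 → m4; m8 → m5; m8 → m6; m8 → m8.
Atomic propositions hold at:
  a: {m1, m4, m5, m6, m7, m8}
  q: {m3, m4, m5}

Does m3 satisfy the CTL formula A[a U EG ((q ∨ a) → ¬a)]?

Sat(q ∨ a) = {m1, m3, m4, m5, m6, m7, m8}
Sat(¬a) = {m0, m2, m3}
Sat((q ∨ a) → ¬a) = {m0, m2, m3}
EG ((q ∨ a) → ¬a): greatest fixpoint, start Z0 = {m0, m2, m3}, keep only states in Sat with some successor in Z. Already a fixed point.
Sat(EG ((q ∨ a) → ¬a)) = {m0, m2, m3}
A[a U EG ((q ∨ a) → ¬a)]: least fixpoint, start Z0 = Sat(EG ((q ∨ a) → ¬a)) = {m0, m2, m3}, add states in Sat(a) with every successor in Z. Already a fixed point.
Sat(A[a U EG ((q ∨ a) → ¬a)]) = {m0, m2, m3}
m3 ∈ Sat(A[a U EG ((q ∨ a) → ¬a)]) = {m0, m2, m3}, so the formula holds at m3.

Yes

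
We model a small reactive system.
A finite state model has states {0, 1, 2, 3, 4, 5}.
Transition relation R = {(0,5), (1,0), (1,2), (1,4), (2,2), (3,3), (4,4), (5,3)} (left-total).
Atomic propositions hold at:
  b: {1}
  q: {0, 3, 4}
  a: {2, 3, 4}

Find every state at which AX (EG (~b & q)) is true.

Sat(~b) = {0, 2, 3, 4, 5}
Sat(~b & q) = {0, 3, 4}
EG (~b & q): greatest fixpoint, start Z0 = {0, 3, 4}, keep only states in Sat with some successor in Z. Z1 = {3, 4}; fixed.
Sat(EG (~b & q)) = {3, 4}
Sat(AX (EG (~b & q))) = {s : every successor in {3, 4}} = {3, 4, 5}

{3, 4, 5}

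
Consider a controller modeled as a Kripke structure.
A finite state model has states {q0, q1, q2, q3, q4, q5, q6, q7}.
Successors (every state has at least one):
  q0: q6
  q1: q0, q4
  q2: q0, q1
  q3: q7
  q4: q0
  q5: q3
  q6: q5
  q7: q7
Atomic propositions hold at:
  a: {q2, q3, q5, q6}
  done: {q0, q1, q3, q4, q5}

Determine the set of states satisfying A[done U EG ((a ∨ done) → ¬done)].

{q3, q5, q7}

Sat(a ∨ done) = {q0, q1, q2, q3, q4, q5, q6}
Sat(¬done) = {q2, q6, q7}
Sat((a ∨ done) → ¬done) = {q2, q6, q7}
EG ((a ∨ done) → ¬done): greatest fixpoint, start Z0 = {q2, q6, q7}, keep only states in Sat with some successor in Z. Z1 = {q7}; fixed.
Sat(EG ((a ∨ done) → ¬done)) = {q7}
A[done U EG ((a ∨ done) → ¬done)]: least fixpoint, start Z0 = Sat(EG ((a ∨ done) → ¬done)) = {q7}, add states in Sat(done) with every successor in Z. Z1 = {q3, q7}; Z2 = {q3, q5, q7}; fixed.
Sat(A[done U EG ((a ∨ done) → ¬done)]) = {q3, q5, q7}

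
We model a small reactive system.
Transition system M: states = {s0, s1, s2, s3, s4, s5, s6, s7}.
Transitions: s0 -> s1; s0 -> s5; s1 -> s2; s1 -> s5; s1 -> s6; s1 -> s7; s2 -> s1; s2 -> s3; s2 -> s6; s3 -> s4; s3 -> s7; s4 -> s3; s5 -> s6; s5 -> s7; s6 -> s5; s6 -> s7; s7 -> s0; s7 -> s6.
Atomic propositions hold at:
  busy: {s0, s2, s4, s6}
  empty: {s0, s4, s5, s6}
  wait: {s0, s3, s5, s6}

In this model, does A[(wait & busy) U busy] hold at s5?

Sat(wait & busy) = {s0, s6}
A[(wait & busy) U busy]: least fixpoint, start Z0 = Sat(busy) = {s0, s2, s4, s6}, add states in Sat(wait & busy) with every successor in Z. Already a fixed point.
Sat(A[(wait & busy) U busy]) = {s0, s2, s4, s6}
s5 ∉ Sat(A[(wait & busy) U busy]) = {s0, s2, s4, s6}, so the formula does not hold at s5.

No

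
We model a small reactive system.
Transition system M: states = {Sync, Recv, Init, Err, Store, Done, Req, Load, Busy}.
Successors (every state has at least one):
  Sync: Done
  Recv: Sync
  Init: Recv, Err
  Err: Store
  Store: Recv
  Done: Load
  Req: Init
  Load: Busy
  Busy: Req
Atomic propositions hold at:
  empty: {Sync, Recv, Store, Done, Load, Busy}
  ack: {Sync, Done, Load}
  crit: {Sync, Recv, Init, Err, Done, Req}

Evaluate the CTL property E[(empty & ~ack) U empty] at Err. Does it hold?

No

Sat(~ack) = {Recv, Init, Err, Store, Req, Busy}
Sat(empty & ~ack) = {Recv, Store, Busy}
E[(empty & ~ack) U empty]: least fixpoint, start Z0 = Sat(empty) = {Sync, Recv, Store, Done, Load, Busy}, add states in Sat(empty & ~ack) with some successor in Z. Already a fixed point.
Sat(E[(empty & ~ack) U empty]) = {Sync, Recv, Store, Done, Load, Busy}
Err ∉ Sat(E[(empty & ~ack) U empty]) = {Sync, Recv, Store, Done, Load, Busy}, so the formula does not hold at Err.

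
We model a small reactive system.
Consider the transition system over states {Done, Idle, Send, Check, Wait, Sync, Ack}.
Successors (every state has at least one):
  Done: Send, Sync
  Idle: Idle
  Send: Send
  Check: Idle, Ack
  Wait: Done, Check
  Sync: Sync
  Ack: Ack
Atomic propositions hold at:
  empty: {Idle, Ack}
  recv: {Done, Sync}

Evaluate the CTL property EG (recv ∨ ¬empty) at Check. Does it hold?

No

Sat(¬empty) = {Done, Send, Check, Wait, Sync}
Sat(recv ∨ ¬empty) = {Done, Send, Check, Wait, Sync}
EG (recv ∨ ¬empty): greatest fixpoint, start Z0 = {Done, Send, Check, Wait, Sync}, keep only states in Sat with some successor in Z. Z1 = {Done, Send, Wait, Sync}; fixed.
Sat(EG (recv ∨ ¬empty)) = {Done, Send, Wait, Sync}
Check ∉ Sat(EG (recv ∨ ¬empty)) = {Done, Send, Wait, Sync}, so the formula does not hold at Check.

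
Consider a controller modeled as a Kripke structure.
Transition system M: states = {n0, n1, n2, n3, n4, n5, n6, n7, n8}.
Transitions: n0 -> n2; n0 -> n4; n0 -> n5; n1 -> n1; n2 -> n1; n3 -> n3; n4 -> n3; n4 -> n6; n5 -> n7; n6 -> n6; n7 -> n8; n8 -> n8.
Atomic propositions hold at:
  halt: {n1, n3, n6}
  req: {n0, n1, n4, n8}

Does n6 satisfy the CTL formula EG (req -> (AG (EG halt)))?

Yes

EG halt: greatest fixpoint, start Z0 = {n1, n3, n6}, keep only states in Sat with some successor in Z. Already a fixed point.
Sat(EG halt) = {n1, n3, n6}
AG (EG halt): greatest fixpoint, start Z0 = {n1, n3, n6}, keep only states in Sat with every successor in Z. Already a fixed point.
Sat(AG (EG halt)) = {n1, n3, n6}
Sat(req -> (AG (EG halt))) = {n1, n2, n3, n5, n6, n7}
EG (req -> (AG (EG halt))): greatest fixpoint, start Z0 = {n1, n2, n3, n5, n6, n7}, keep only states in Sat with some successor in Z. Z1 = {n1, n2, n3, n5, n6}; Z2 = {n1, n2, n3, n6}; fixed.
Sat(EG (req -> (AG (EG halt)))) = {n1, n2, n3, n6}
n6 ∈ Sat(EG (req -> (AG (EG halt)))) = {n1, n2, n3, n6}, so the formula holds at n6.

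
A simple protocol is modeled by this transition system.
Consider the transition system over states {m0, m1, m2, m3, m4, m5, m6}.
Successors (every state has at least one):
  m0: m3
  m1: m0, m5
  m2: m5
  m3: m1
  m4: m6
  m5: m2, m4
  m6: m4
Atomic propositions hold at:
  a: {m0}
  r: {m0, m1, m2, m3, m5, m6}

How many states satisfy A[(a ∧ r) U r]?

Sat(a ∧ r) = {m0}
A[(a ∧ r) U r]: least fixpoint, start Z0 = Sat(r) = {m0, m1, m2, m3, m5, m6}, add states in Sat(a ∧ r) with every successor in Z. Already a fixed point.
Sat(A[(a ∧ r) U r]) = {m0, m1, m2, m3, m5, m6}
|Sat(A[(a ∧ r) U r])| = |{m0, m1, m2, m3, m5, m6}| = 6.

6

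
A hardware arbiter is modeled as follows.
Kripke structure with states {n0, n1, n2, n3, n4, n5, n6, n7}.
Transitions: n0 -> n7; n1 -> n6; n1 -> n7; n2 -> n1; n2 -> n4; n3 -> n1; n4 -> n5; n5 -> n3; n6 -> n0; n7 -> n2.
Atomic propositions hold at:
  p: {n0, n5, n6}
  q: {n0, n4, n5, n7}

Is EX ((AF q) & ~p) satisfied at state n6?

AF q: least fixpoint, start Z0 = {n0, n4, n5, n7}, add states with every successor in Z. Z1 = {n0, n4, n5, n6, n7}; Z2 = {n0, n1, n4, n5, n6, n7}; Z3 = {n0, n1, n2, n3, n4, n5, n6, n7}; fixed.
Sat(AF q) = {n0, n1, n2, n3, n4, n5, n6, n7}
Sat(~p) = {n1, n2, n3, n4, n7}
Sat((AF q) & ~p) = {n1, n2, n3, n4, n7}
Sat(EX ((AF q) & ~p)) = {s : some successor in {n1, n2, n3, n4, n7}} = {n0, n1, n2, n3, n5, n7}
n6 ∉ Sat(EX ((AF q) & ~p)) = {n0, n1, n2, n3, n5, n7}, so the formula does not hold at n6.

No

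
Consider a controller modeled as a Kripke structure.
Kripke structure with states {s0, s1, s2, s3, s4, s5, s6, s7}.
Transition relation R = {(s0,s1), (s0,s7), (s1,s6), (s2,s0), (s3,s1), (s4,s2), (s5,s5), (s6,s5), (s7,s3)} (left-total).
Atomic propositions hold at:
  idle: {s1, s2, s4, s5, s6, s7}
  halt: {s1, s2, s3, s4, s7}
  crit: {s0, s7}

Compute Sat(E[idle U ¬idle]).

{s0, s2, s3, s4, s7}

Sat(¬idle) = {s0, s3}
E[idle U ¬idle]: least fixpoint, start Z0 = Sat(¬idle) = {s0, s3}, add states in Sat(idle) with some successor in Z. Z1 = {s0, s2, s3, s7}; Z2 = {s0, s2, s3, s4, s7}; fixed.
Sat(E[idle U ¬idle]) = {s0, s2, s3, s4, s7}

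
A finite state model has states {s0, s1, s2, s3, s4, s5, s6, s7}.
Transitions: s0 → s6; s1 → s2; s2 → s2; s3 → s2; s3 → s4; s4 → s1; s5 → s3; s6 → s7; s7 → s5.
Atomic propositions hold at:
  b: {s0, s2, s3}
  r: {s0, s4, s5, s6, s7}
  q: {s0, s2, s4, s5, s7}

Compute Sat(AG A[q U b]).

{s2}

A[q U b]: least fixpoint, start Z0 = Sat(b) = {s0, s2, s3}, add states in Sat(q) with every successor in Z. Z1 = {s0, s2, s3, s5}; Z2 = {s0, s2, s3, s5, s7}; fixed.
Sat(A[q U b]) = {s0, s2, s3, s5, s7}
AG A[q U b]: greatest fixpoint, start Z0 = {s0, s2, s3, s5, s7}, keep only states in Sat with every successor in Z. Z1 = {s2, s5, s7}; Z2 = {s2, s7}; Z3 = {s2}; fixed.
Sat(AG A[q U b]) = {s2}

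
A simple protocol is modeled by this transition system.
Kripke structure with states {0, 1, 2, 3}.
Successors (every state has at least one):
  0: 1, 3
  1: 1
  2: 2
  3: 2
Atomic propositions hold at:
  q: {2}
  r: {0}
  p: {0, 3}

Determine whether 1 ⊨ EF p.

No

EF p: least fixpoint, start Z0 = {0, 3}, add states with some successor in Z. Already a fixed point.
Sat(EF p) = {0, 3}
1 ∉ Sat(EF p) = {0, 3}, so the formula does not hold at 1.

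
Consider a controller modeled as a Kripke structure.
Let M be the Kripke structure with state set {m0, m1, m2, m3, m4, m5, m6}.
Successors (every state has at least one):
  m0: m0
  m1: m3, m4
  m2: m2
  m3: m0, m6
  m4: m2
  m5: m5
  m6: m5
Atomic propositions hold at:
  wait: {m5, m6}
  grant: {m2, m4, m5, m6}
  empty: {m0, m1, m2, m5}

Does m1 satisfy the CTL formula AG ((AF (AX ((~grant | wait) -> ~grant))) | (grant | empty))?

No

Sat(~grant) = {m0, m1, m3}
Sat(~grant | wait) = {m0, m1, m3, m5, m6}
Sat((~grant | wait) -> ~grant) = {m0, m1, m2, m3, m4}
Sat(AX ((~grant | wait) -> ~grant)) = {s : every successor in {m0, m1, m2, m3, m4}} = {m0, m1, m2, m4}
AF (AX ((~grant | wait) -> ~grant)): least fixpoint, start Z0 = {m0, m1, m2, m4}, add states with every successor in Z. Already a fixed point.
Sat(AF (AX ((~grant | wait) -> ~grant))) = {m0, m1, m2, m4}
Sat(grant | empty) = {m0, m1, m2, m4, m5, m6}
Sat((AF (AX ((~grant | wait) -> ~grant))) | (grant | empty)) = {m0, m1, m2, m4, m5, m6}
AG ((AF (AX ((~grant | wait) -> ~grant))) | (grant | empty)): greatest fixpoint, start Z0 = {m0, m1, m2, m4, m5, m6}, keep only states in Sat with every successor in Z. Z1 = {m0, m2, m4, m5, m6}; fixed.
Sat(AG ((AF (AX ((~grant | wait) -> ~grant))) | (grant | empty))) = {m0, m2, m4, m5, m6}
m1 ∉ Sat(AG ((AF (AX ((~grant | wait) -> ~grant))) | (grant | empty))) = {m0, m2, m4, m5, m6}, so the formula does not hold at m1.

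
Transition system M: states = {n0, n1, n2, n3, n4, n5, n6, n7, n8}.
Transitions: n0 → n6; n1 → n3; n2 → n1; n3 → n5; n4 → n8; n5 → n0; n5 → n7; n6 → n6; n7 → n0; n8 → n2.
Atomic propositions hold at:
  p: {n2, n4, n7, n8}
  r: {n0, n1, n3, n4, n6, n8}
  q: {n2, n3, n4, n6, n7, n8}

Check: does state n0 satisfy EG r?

Yes

EG r: greatest fixpoint, start Z0 = {n0, n1, n3, n4, n6, n8}, keep only states in Sat with some successor in Z. Z1 = {n0, n1, n4, n6}; Z2 = {n0, n6}; fixed.
Sat(EG r) = {n0, n6}
n0 ∈ Sat(EG r) = {n0, n6}, so the formula holds at n0.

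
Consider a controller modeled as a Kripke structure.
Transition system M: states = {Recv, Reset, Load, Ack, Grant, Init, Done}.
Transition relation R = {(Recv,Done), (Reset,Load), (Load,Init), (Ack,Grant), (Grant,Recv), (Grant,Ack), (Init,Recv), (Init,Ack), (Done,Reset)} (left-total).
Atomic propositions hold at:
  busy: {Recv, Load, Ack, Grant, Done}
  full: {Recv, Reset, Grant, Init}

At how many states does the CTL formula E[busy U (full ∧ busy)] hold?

Sat(full ∧ busy) = {Recv, Grant}
E[busy U (full ∧ busy)]: least fixpoint, start Z0 = Sat((full ∧ busy)) = {Recv, Grant}, add states in Sat(busy) with some successor in Z. Z1 = {Recv, Ack, Grant}; fixed.
Sat(E[busy U (full ∧ busy)]) = {Recv, Ack, Grant}
|Sat(E[busy U (full ∧ busy)])| = |{Recv, Ack, Grant}| = 3.

3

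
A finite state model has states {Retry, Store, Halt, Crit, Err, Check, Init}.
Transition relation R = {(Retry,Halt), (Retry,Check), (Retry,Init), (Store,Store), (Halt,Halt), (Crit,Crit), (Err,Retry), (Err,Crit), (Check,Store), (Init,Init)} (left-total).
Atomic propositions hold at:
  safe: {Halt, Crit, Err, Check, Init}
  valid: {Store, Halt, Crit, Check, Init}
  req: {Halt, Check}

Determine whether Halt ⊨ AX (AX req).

Sat(AX req) = {s : every successor in {Halt, Check}} = {Halt}
Sat(AX (AX req)) = {s : every successor in {Halt}} = {Halt}
Halt ∈ Sat(AX (AX req)) = {Halt}, so the formula holds at Halt.

Yes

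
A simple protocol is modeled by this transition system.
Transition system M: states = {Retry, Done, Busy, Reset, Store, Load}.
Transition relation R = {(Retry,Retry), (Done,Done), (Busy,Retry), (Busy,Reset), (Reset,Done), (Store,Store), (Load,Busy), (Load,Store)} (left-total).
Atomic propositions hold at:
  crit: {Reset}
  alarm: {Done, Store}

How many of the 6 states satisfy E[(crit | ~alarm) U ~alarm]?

4

Sat(~alarm) = {Retry, Busy, Reset, Load}
Sat(crit | ~alarm) = {Retry, Busy, Reset, Load}
E[(crit | ~alarm) U ~alarm]: least fixpoint, start Z0 = Sat(~alarm) = {Retry, Busy, Reset, Load}, add states in Sat(crit | ~alarm) with some successor in Z. Already a fixed point.
Sat(E[(crit | ~alarm) U ~alarm]) = {Retry, Busy, Reset, Load}
|Sat(E[(crit | ~alarm) U ~alarm])| = |{Retry, Busy, Reset, Load}| = 4.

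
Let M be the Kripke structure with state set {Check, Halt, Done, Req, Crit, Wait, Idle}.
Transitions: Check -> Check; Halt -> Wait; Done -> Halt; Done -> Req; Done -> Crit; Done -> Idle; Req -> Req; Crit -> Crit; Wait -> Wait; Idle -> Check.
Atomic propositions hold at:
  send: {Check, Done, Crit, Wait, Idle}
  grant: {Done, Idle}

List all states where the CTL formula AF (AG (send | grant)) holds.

Sat(send | grant) = {Check, Done, Crit, Wait, Idle}
AG (send | grant): greatest fixpoint, start Z0 = {Check, Done, Crit, Wait, Idle}, keep only states in Sat with every successor in Z. Z1 = {Check, Crit, Wait, Idle}; fixed.
Sat(AG (send | grant)) = {Check, Crit, Wait, Idle}
AF (AG (send | grant)): least fixpoint, start Z0 = {Check, Crit, Wait, Idle}, add states with every successor in Z. Z1 = {Check, Halt, Crit, Wait, Idle}; fixed.
Sat(AF (AG (send | grant))) = {Check, Halt, Crit, Wait, Idle}

{Check, Halt, Crit, Wait, Idle}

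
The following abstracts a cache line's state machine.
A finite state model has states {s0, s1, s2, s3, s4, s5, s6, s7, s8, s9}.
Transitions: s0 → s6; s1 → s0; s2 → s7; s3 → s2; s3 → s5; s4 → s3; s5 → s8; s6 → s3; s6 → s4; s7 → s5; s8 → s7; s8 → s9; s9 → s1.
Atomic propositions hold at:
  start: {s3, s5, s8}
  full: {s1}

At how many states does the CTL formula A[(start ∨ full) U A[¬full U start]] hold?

Sat(start ∨ full) = {s1, s3, s5, s8}
Sat(¬full) = {s0, s2, s3, s4, s5, s6, s7, s8, s9}
A[¬full U start]: least fixpoint, start Z0 = Sat(start) = {s3, s5, s8}, add states in Sat(¬full) with every successor in Z. Z1 = {s3, s4, s5, s7, s8}; Z2 = {s2, s3, s4, s5, s6, s7, s8}; Z3 = {s0, s2, s3, s4, s5, s6, s7, s8}; fixed.
Sat(A[¬full U start]) = {s0, s2, s3, s4, s5, s6, s7, s8}
A[(start ∨ full) U A[¬full U start]]: least fixpoint, start Z0 = Sat(A[¬full U start]) = {s0, s2, s3, s4, s5, s6, s7, s8}, add states in Sat(start ∨ full) with every successor in Z. Z1 = {s0, s1, s2, s3, s4, s5, s6, s7, s8}; fixed.
Sat(A[(start ∨ full) U A[¬full U start]]) = {s0, s1, s2, s3, s4, s5, s6, s7, s8}
|Sat(A[(start ∨ full) U A[¬full U start]])| = |{s0, s1, s2, s3, s4, s5, s6, s7, s8}| = 9.

9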